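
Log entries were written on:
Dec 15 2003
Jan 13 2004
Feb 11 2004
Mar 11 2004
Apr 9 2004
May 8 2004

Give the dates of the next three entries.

The spacing is 29, 29, 29, 29, 29 days — always 29 days.
May 8 2004 + 29 days = Jun 6 2004.
Jun 6 2004 + 29 days = Jul 5 2004.
Jul 5 2004 + 29 days = Aug 3 2004.

Jun 6 2004, Jul 5 2004, Aug 3 2004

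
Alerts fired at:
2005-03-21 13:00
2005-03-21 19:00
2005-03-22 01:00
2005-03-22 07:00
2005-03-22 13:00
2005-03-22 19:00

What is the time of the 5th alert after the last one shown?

2005-03-24 01:00

Spacing: 6, 6, 6, 6, 6 h — constant 6 h.
2005-03-22 19:00 + 6 h = 2005-03-23 01:00.
2005-03-23 01:00 + 6 h = 2005-03-23 07:00.
2005-03-23 07:00 + 6 h = 2005-03-23 13:00.
2005-03-23 13:00 + 6 h = 2005-03-23 19:00.
2005-03-23 19:00 + 6 h = 2005-03-24 01:00.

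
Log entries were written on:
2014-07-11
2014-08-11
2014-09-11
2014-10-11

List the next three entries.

Each date is the 11th; the gaps (31, 31, 30) track the month lengths.
The rule is the 11th of each month.
November 2014: 2014-11-11.
December 2014: 2014-12-11.
January 2015: 2015-01-11.

2014-11-11, 2014-12-11, 2015-01-11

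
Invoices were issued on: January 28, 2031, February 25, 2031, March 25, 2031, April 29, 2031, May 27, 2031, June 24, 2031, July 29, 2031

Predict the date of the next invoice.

August 26, 2031

These are Tuesdays with 28, 28, 35, 28, 28, 35-day gaps.
Each is the final Tuesday of its month — April 29, 2031 is past the 28th, so '4th Tuesday' doesn't fit.
August 2031 ends with Tuesday August 26, 2031.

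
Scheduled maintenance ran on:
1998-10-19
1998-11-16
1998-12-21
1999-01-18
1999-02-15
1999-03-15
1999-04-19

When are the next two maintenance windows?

1999-05-17, 1999-06-21

Gaps: 28, 35, 28, 28, 28, 35 days — a mix of 28 and 35. Every date is a Monday.
Each is the 3rd Monday of its month.
3rd Monday of May 1999: 1999-05-17.
3rd Monday of June 1999: 1999-06-21.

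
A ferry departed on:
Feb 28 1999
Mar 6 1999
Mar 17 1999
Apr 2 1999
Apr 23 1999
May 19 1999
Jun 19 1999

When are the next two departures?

Jul 25 1999, Sep 4 1999

The spacing grows by 5 each time: 6, 11, 16, 21, 26, 31 days.
Next gap: 36 days. Jun 19 1999 + 36 days = Jul 25 1999.
Next gap: 41 days. Jul 25 1999 + 41 days = Sep 4 1999.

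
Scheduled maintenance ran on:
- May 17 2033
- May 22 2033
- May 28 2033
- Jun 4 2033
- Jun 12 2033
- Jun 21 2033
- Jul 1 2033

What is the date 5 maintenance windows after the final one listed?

Gaps: 5, 6, 7, 8, 9, 10 days — each gap is 1 larger than the previous one.
Next gap: 11 days. Jul 1 2033 + 11 days = Jul 12 2033.
Next gap: 12 days. Jul 12 2033 + 12 days = Jul 24 2033.
Next gap: 13 days. Jul 24 2033 + 13 days = Aug 6 2033.
Next gap: 14 days. Aug 6 2033 + 14 days = Aug 20 2033.
Next gap: 15 days. Aug 20 2033 + 15 days = Sep 4 2033.

Sep 4 2033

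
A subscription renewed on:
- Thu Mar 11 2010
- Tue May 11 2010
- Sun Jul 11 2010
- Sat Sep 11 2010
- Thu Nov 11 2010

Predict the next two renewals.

Gaps: 61, 61, 62, 61 days — not constant. Every event is on the 11th of the month.
Pattern: the 11th of every 2 months.
Next: January 2011 → Tue Jan 11 2011.
Next: March 2011 → Fri Mar 11 2011.

Tue Jan 11 2011, Fri Mar 11 2011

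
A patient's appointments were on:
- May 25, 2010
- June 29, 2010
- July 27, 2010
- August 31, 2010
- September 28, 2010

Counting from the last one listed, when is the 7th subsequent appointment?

April 26, 2011

All Tuesdays; the gaps (35, 28, 35, 28) vary with month length.
This is the last Tuesday of each month.
Last Tuesday of October 2010: October 26, 2010.
November 2010 ends with Tuesday November 30, 2010.
December 2010 ends with Tuesday December 28, 2010.
Last Tuesday of January 2011: January 25, 2011.
Last Tuesday of February 2011: February 22, 2011.
March 2011 ends with Tuesday March 29, 2011.
April 2011 ends with Tuesday April 26, 2011.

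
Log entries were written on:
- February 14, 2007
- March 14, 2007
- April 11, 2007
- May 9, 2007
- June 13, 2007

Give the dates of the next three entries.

All dates are Wednesdays, 28, 28, 28, 35 days apart.
Specifically, the 2nd Wednesday of each month.
July 2007 — 2nd Wednesday is July 11, 2007.
August 2007 — 2nd Wednesday is August 8, 2007.
2nd Wednesday of September 2007: September 12, 2007.

July 11, 2007; August 8, 2007; September 12, 2007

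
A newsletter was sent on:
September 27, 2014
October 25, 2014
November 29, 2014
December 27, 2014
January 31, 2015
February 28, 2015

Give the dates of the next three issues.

These are Saturdays with 28, 35, 28, 35, 28-day gaps.
Each is the final Saturday of its month — November 29, 2014 is past the 28th, so '4th Saturday' doesn't fit.
Last Saturday of March 2015: March 28, 2015.
April 2015 ends with Saturday April 25, 2015.
Last Saturday of May 2015: May 30, 2015.

March 28, 2015; April 25, 2015; May 30, 2015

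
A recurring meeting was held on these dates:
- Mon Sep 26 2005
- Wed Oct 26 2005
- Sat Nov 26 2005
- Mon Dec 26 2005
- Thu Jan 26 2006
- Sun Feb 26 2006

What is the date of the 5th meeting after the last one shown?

Each date is the 26th; the gaps (30, 31, 30, 31, 31) track the month lengths.
The rule is the 26th of each month.
Next: March 2006 → Sun Mar 26 2006.
April 2006: Wed Apr 26 2006.
Next: May 2006 → Fri May 26 2006.
Next: June 2006 → Mon Jun 26 2006.
Next: July 2006 → Wed Jul 26 2006.

Wed Jul 26 2006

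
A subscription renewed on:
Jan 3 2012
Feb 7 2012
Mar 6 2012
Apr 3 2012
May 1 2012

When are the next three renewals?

All dates are Tuesdays, 35, 28, 28, 28 days apart.
Specifically, the 1st Tuesday of each month.
1st Tuesday of June 2012: Jun 5 2012.
1st Tuesday of July 2012: Jul 3 2012.
August 2012 — 1st Tuesday is Aug 7 2012.

Jun 5 2012, Jul 3 2012, Aug 7 2012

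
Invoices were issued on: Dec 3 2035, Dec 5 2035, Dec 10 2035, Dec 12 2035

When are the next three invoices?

Dec 17 2035, Dec 19 2035, Dec 24 2035

Every event lands on a Monday or Wednesday (gaps cycle 2, 5, 2).
So the schedule is: every Monday and Wednesday.
Next Monday: Dec 17 2035.
The following Wednesday is Dec 19 2035.
Next Monday: Dec 24 2035.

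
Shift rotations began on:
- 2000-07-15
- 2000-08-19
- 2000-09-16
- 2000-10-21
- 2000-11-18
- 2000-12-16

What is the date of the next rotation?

2001-01-20

Gaps: 35, 28, 35, 28, 28 days — a mix of 28 and 35. Every date is a Saturday.
Each is the 3rd Saturday of its month.
January 2001 — 3rd Saturday is 2001-01-20.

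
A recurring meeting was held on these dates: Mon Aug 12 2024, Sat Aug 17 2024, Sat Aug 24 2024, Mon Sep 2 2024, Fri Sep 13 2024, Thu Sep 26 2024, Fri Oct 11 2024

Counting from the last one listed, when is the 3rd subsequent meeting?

The spacing grows by 2 each time: 5, 7, 9, 11, 13, 15 days.
Next gap: 17 days. Fri Oct 11 2024 + 17 days = Mon Oct 28 2024.
Next gap: 19 days. Mon Oct 28 2024 + 19 days = Sat Nov 16 2024.
Next gap: 21 days. Sat Nov 16 2024 + 21 days = Sat Dec 7 2024.

Sat Dec 7 2024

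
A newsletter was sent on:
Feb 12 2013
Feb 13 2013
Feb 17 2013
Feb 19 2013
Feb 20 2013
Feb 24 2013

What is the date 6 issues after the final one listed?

Mar 10 2013

Every event lands on a Tuesday or Wednesday or Sunday (gaps cycle 1, 4, 2, 1, 4).
So the schedule is: every Tuesday, Wednesday and Sunday.
The following Tuesday is Feb 26 2013.
Next Wednesday: Feb 27 2013.
The following Sunday is Mar 3 2013.
Next Tuesday: Mar 5 2013.
The following Wednesday is Mar 6 2013.
The following Sunday is Mar 10 2013.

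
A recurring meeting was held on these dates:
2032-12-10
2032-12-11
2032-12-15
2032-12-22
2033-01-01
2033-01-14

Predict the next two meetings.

2033-01-30, 2033-02-18

The spacing grows by 3 each time: 1, 4, 7, 10, 13 days.
Next gap: 16 days. 2033-01-14 + 16 days = 2033-01-30.
Next gap: 19 days. 2033-01-30 + 19 days = 2033-02-18.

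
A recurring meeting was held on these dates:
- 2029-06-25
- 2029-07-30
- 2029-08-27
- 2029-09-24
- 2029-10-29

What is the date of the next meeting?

2029-11-26

Every date is a Monday; gaps 35, 28, 28, 35 days.
Each is the last Monday of its month (at least one falls on the 29th or later, ruling out '4th Monday').
November 2029 ends with Monday 2029-11-26.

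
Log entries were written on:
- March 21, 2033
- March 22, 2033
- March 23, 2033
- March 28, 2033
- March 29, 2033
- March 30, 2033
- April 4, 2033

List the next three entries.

Gaps: 1, 1, 5, 1, 1, 5 days — not constant, but cyclic with period 3.
The events fall on every Monday, Tuesday and Wednesday.
The following Tuesday is April 5, 2033.
Next Wednesday: April 6, 2033.
Next Monday: April 11, 2033.

April 5, 2033; April 6, 2033; April 11, 2033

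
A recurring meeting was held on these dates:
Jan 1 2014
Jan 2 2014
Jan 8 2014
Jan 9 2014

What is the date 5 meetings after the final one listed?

Jan 29 2014

The gap pattern 1, 6, 1 repeats every 2 events.
These are the Wednesdays and Thursdays of each week.
The following Wednesday is Jan 15 2014.
The following Thursday is Jan 16 2014.
The following Wednesday is Jan 22 2014.
The following Thursday is Jan 23 2014.
Next Wednesday: Jan 29 2014.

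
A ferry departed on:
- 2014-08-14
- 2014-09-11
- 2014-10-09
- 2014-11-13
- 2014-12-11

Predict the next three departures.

All dates are Thursdays, 28, 28, 35, 28 days apart.
Specifically, the 2nd Thursday of each month.
2nd Thursday of January 2015: 2015-01-08.
2nd Thursday of February 2015: 2015-02-12.
March 2015 — 2nd Thursday is 2015-03-12.

2015-01-08, 2015-02-12, 2015-03-12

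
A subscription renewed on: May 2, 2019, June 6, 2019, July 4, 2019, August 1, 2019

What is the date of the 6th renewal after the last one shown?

February 6, 2020

All dates are Thursdays, 35, 28, 28 days apart.
Specifically, the 1st Thursday of each month.
1st Thursday of September 2019: September 5, 2019.
October 2019 — 1st Thursday is October 3, 2019.
1st Thursday of November 2019: November 7, 2019.
December 2019 — 1st Thursday is December 5, 2019.
January 2020 — 1st Thursday is January 2, 2020.
1st Thursday of February 2020: February 6, 2020.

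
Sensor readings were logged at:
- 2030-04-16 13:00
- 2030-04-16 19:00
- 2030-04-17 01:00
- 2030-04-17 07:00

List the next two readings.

The interval is a steady 6 hours (6, 6, 6).
2030-04-17 07:00 + 6 h = 2030-04-17 13:00.
2030-04-17 13:00 + 6 h = 2030-04-17 19:00.

2030-04-17 13:00, 2030-04-17 19:00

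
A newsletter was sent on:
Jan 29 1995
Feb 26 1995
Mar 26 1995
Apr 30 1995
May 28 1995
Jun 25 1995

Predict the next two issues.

Jul 30 1995, Aug 27 1995

These are Sundays with 28, 28, 35, 28, 28-day gaps.
Each is the final Sunday of its month — Jan 29 1995 is past the 28th, so '4th Sunday' doesn't fit.
Last Sunday of July 1995: Jul 30 1995.
Last Sunday of August 1995: Aug 27 1995.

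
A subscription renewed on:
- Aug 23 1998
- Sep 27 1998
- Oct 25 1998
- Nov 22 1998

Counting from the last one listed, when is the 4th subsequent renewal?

Mar 28 1999

Gaps: 35, 28, 28 days — a mix of 28 and 35. Every date is a Sunday.
Each is the 4th Sunday of its month.
4th Sunday of December 1998: Dec 27 1998.
January 1999 — 4th Sunday is Jan 24 1999.
4th Sunday of February 1999: Feb 28 1999.
4th Sunday of March 1999: Mar 28 1999.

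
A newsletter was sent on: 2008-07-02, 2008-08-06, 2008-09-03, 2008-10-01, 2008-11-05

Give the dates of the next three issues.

2008-12-03, 2009-01-07, 2009-02-04

These are Wednesdays at 28- or 35-day spacing (35, 28, 28, 35).
The pattern: 1st Wednesday of the month.
1st Wednesday of December 2008: 2008-12-03.
1st Wednesday of January 2009: 2009-01-07.
1st Wednesday of February 2009: 2009-02-04.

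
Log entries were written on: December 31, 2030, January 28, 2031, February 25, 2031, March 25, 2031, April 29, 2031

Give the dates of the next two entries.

These are Tuesdays with 28, 28, 28, 35-day gaps.
Each is the final Tuesday of its month — December 31, 2030 is past the 28th, so '4th Tuesday' doesn't fit.
May 2031 ends with Tuesday May 27, 2031.
Last Tuesday of June 2031: June 24, 2031.

May 27, 2031; June 24, 2031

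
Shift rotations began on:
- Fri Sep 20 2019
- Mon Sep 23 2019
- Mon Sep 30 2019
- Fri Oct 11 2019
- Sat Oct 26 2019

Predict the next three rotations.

Intervals are 3, 7, 11, 15 days — an arithmetic progression with common difference 4.
Next gap: 19 days. Sat Oct 26 2019 + 19 days = Thu Nov 14 2019.
Next gap: 23 days. Thu Nov 14 2019 + 23 days = Sat Dec 7 2019.
Next gap: 27 days. Sat Dec 7 2019 + 27 days = Fri Jan 3 2020.

Thu Nov 14 2019, Sat Dec 7 2019, Fri Jan 3 2020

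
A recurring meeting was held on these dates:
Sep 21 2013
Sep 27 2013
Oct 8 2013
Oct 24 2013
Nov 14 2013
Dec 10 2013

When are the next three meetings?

The spacing grows by 5 each time: 6, 11, 16, 21, 26 days.
Next gap: 31 days. Dec 10 2013 + 31 days = Jan 10 2014.
Next gap: 36 days. Jan 10 2014 + 36 days = Feb 15 2014.
Next gap: 41 days. Feb 15 2014 + 41 days = Mar 28 2014.

Jan 10 2014, Feb 15 2014, Mar 28 2014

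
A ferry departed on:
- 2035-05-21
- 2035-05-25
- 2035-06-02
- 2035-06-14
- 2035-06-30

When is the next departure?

Gaps: 4, 8, 12, 16 days — each gap is 4 larger than the previous one.
Next gap: 20 days. 2035-06-30 + 20 days = 2035-07-20.

2035-07-20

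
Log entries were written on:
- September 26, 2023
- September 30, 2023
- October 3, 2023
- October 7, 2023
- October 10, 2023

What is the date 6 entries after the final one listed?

Gaps: 4, 3, 4, 3 days — not constant, but cyclic with period 2.
The events fall on every Tuesday and Saturday.
Next Saturday: October 14, 2023.
Next Tuesday: October 17, 2023.
The following Saturday is October 21, 2023.
Next Tuesday: October 24, 2023.
The following Saturday is October 28, 2023.
The following Tuesday is October 31, 2023.

October 31, 2023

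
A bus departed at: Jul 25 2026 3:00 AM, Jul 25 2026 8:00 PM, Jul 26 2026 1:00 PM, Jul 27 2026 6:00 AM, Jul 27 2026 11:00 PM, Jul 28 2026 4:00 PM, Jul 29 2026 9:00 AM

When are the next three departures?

Jul 30 2026 2:00 AM, Jul 30 2026 7:00 PM, Jul 31 2026 12:00 PM

The interval is a steady 17 hours (17, 17, 17, 17, 17, 17).
Jul 29 2026 9:00 AM + 17 h = Jul 30 2026 2:00 AM.
Jul 30 2026 2:00 AM + 17 h = Jul 30 2026 7:00 PM.
Jul 30 2026 7:00 PM + 17 h = Jul 31 2026 12:00 PM.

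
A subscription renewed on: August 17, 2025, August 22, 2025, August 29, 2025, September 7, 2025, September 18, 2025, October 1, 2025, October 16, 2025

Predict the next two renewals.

November 2, 2025; November 21, 2025

The spacing grows by 2 each time: 5, 7, 9, 11, 13, 15 days.
Next gap: 17 days. October 16, 2025 + 17 days = November 2, 2025.
Next gap: 19 days. November 2, 2025 + 19 days = November 21, 2025.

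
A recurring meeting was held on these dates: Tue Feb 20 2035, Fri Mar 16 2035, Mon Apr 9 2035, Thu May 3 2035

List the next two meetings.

Sun May 27 2035, Wed Jun 20 2035

Gaps between consecutive events: 24, 24, 24 days — a constant 24-day interval.
Thu May 3 2035 + 24 days = Sun May 27 2035.
Sun May 27 2035 + 24 days = Wed Jun 20 2035.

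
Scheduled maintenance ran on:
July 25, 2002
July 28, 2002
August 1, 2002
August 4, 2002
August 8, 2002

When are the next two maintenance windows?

Gaps: 3, 4, 3, 4 days — not constant, but cyclic with period 2.
The events fall on every Thursday and Sunday.
The following Sunday is August 11, 2002.
Next Thursday: August 15, 2002.

August 11, 2002; August 15, 2002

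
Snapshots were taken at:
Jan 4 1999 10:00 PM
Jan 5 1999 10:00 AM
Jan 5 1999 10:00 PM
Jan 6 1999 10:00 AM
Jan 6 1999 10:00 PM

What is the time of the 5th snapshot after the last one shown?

Gaps: 12, 12, 12, 12 hours — each event is 12 hours after the previous one.
Jan 6 1999 10:00 PM + 12 h = Jan 7 1999 10:00 AM.
Jan 7 1999 10:00 AM + 12 h = Jan 7 1999 10:00 PM.
Jan 7 1999 10:00 PM + 12 h = Jan 8 1999 10:00 AM.
Jan 8 1999 10:00 AM + 12 h = Jan 8 1999 10:00 PM.
Jan 8 1999 10:00 PM + 12 h = Jan 9 1999 10:00 AM.

Jan 9 1999 10:00 AM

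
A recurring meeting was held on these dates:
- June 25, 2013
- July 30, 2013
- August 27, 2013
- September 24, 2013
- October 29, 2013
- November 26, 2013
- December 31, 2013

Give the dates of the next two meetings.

January 28, 2014; February 25, 2014

Every date is a Tuesday; gaps 35, 28, 28, 35, 28, 35 days.
Each is the last Tuesday of its month (at least one falls on the 29th or later, ruling out '4th Tuesday').
Last Tuesday of January 2014: January 28, 2014.
Last Tuesday of February 2014: February 25, 2014.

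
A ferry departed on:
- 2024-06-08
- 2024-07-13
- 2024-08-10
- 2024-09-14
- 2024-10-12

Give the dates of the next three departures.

2024-11-09, 2024-12-14, 2025-01-11

Gaps: 35, 28, 35, 28 days — a mix of 28 and 35. Every date is a Saturday.
Each is the 2nd Saturday of its month.
November 2024 — 2nd Saturday is 2024-11-09.
December 2024 — 2nd Saturday is 2024-12-14.
January 2025 — 2nd Saturday is 2025-01-11.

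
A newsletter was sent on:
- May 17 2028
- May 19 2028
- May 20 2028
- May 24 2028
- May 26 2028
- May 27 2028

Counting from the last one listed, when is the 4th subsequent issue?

Jun 7 2028

The gap pattern 2, 1, 4, 2, 1 repeats every 3 events.
These are the Wednesdays, Fridays and Saturdays of each week.
The following Wednesday is May 31 2028.
Next Friday: Jun 2 2028.
Next Saturday: Jun 3 2028.
Next Wednesday: Jun 7 2028.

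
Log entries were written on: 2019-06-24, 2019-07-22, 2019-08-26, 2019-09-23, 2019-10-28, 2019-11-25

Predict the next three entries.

2019-12-23, 2020-01-27, 2020-02-24

All dates are Mondays, 28, 35, 28, 35, 28 days apart.
Specifically, the 4th Monday of each month.
December 2019 — 4th Monday is 2019-12-23.
January 2020 — 4th Monday is 2020-01-27.
4th Monday of February 2020: 2020-02-24.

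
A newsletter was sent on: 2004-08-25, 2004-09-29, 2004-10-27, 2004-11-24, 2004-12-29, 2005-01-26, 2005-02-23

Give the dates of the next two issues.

All Wednesdays; the gaps (35, 28, 28, 35, 28, 28) vary with month length.
This is the last Wednesday of each month.
Last Wednesday of March 2005: 2005-03-30.
April 2005 ends with Wednesday 2005-04-27.

2005-03-30, 2005-04-27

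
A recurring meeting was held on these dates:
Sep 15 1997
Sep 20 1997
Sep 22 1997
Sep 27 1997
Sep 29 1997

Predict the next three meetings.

Oct 4 1997, Oct 6 1997, Oct 11 1997

The gap pattern 5, 2, 5, 2 repeats every 2 events.
These are the Mondays and Saturdays of each week.
Next Saturday: Oct 4 1997.
The following Monday is Oct 6 1997.
The following Saturday is Oct 11 1997.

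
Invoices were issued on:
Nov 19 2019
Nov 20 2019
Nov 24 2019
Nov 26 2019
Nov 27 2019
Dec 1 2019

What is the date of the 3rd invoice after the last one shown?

The gap pattern 1, 4, 2, 1, 4 repeats every 3 events.
These are the Tuesdays, Wednesdays and Sundays of each week.
The following Tuesday is Dec 3 2019.
Next Wednesday: Dec 4 2019.
The following Sunday is Dec 8 2019.

Dec 8 2019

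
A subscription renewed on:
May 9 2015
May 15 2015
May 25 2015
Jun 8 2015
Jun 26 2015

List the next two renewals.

Jul 18 2015, Aug 13 2015

Intervals are 6, 10, 14, 18 days — an arithmetic progression with common difference 4.
Next gap: 22 days. Jun 26 2015 + 22 days = Jul 18 2015.
Next gap: 26 days. Jul 18 2015 + 26 days = Aug 13 2015.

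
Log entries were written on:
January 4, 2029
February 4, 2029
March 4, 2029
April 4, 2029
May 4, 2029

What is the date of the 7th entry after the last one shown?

Each date is the 4th; the gaps (31, 28, 31, 30) track the month lengths.
The rule is the 4th of each month.
June 2029: June 4, 2029.
July 2029: July 4, 2029.
Next: August 2029 → August 4, 2029.
September 2029: September 4, 2029.
Next: October 2029 → October 4, 2029.
Next: November 2029 → November 4, 2029.
December 2029: December 4, 2029.

December 4, 2029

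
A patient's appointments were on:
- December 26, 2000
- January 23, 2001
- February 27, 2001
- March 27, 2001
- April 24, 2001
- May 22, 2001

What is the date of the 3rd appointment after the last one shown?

Gaps: 28, 35, 28, 28, 28 days — a mix of 28 and 35. Every date is a Tuesday.
Each is the 4th Tuesday of its month.
June 2001 — 4th Tuesday is June 26, 2001.
4th Tuesday of July 2001: July 24, 2001.
August 2001 — 4th Tuesday is August 28, 2001.

August 28, 2001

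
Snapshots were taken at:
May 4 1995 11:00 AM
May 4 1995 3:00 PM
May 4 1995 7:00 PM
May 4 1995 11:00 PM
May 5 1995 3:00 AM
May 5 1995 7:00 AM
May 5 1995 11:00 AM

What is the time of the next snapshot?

The interval is a steady 4 hours (4, 4, 4, 4, 4, 4).
May 5 1995 11:00 AM + 4 h = May 5 1995 3:00 PM.

May 5 1995 3:00 PM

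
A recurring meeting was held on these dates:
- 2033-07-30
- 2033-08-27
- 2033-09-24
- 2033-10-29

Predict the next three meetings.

These are Saturdays with 28, 28, 35-day gaps.
Each is the final Saturday of its month — 2033-07-30 is past the 28th, so '4th Saturday' doesn't fit.
November 2033 ends with Saturday 2033-11-26.
December 2033 ends with Saturday 2033-12-31.
Last Saturday of January 2034: 2034-01-28.

2033-11-26, 2033-12-31, 2034-01-28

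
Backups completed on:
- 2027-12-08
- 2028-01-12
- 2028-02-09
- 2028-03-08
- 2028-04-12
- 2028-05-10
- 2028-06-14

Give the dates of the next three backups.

2028-07-12, 2028-08-09, 2028-09-13

Gaps: 35, 28, 28, 35, 28, 35 days — a mix of 28 and 35. Every date is a Wednesday.
Each is the 2nd Wednesday of its month.
July 2028 — 2nd Wednesday is 2028-07-12.
August 2028 — 2nd Wednesday is 2028-08-09.
2nd Wednesday of September 2028: 2028-09-13.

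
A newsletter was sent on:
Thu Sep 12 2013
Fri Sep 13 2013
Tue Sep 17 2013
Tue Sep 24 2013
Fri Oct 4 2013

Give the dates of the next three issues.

The spacing grows by 3 each time: 1, 4, 7, 10 days.
Next gap: 13 days. Fri Oct 4 2013 + 13 days = Thu Oct 17 2013.
Next gap: 16 days. Thu Oct 17 2013 + 16 days = Sat Nov 2 2013.
Next gap: 19 days. Sat Nov 2 2013 + 19 days = Thu Nov 21 2013.

Thu Oct 17 2013, Sat Nov 2 2013, Thu Nov 21 2013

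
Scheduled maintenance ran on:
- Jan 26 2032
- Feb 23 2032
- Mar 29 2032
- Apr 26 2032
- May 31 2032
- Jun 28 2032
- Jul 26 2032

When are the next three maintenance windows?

These are Mondays with 28, 35, 28, 35, 28, 28-day gaps.
Each is the final Monday of its month — Mar 29 2032 is past the 28th, so '4th Monday' doesn't fit.
Last Monday of August 2032: Aug 30 2032.
September 2032 ends with Monday Sep 27 2032.
October 2032 ends with Monday Oct 25 2032.

Aug 30 2032, Sep 27 2032, Oct 25 2032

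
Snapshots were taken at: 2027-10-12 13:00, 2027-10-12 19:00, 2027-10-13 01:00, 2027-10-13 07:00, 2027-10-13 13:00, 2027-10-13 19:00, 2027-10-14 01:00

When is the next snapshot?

2027-10-14 07:00

Gaps: 6, 6, 6, 6, 6, 6 hours — each event is 6 hours after the previous one.
2027-10-14 01:00 + 6 h = 2027-10-14 07:00.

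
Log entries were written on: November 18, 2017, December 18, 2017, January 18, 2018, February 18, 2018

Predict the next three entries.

The day-of-month is always 18 (30, 31, 31 days between events).
So this recurs on the 18th of each month.
Next: March 2018 → March 18, 2018.
Next: April 2018 → April 18, 2018.
Next: May 2018 → May 18, 2018.

March 18, 2018; April 18, 2018; May 18, 2018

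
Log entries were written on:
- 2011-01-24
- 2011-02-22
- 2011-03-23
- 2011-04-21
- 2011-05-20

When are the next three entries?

2011-06-18, 2011-07-17, 2011-08-15

The spacing is 29, 29, 29, 29 days — always 29 days.
2011-05-20 + 29 days = 2011-06-18.
2011-06-18 + 29 days = 2011-07-17.
2011-07-17 + 29 days = 2011-08-15.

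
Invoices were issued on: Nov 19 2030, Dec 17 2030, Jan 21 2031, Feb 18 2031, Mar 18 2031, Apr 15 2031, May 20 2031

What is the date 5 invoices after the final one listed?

These are Tuesdays at 28- or 35-day spacing (28, 35, 28, 28, 28, 35).
The pattern: 3rd Tuesday of the month.
3rd Tuesday of June 2031: Jun 17 2031.
July 2031 — 3rd Tuesday is Jul 15 2031.
3rd Tuesday of August 2031: Aug 19 2031.
September 2031 — 3rd Tuesday is Sep 16 2031.
October 2031 — 3rd Tuesday is Oct 21 2031.

Oct 21 2031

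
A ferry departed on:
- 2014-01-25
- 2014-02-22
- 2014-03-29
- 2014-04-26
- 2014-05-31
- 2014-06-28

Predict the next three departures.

All Saturdays; the gaps (28, 35, 28, 35, 28) vary with month length.
This is the last Saturday of each month.
Last Saturday of July 2014: 2014-07-26.
August 2014 ends with Saturday 2014-08-30.
September 2014 ends with Saturday 2014-09-27.

2014-07-26, 2014-08-30, 2014-09-27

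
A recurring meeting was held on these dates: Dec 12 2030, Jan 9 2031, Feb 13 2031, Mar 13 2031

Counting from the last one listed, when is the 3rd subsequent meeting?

Gaps: 28, 35, 28 days — a mix of 28 and 35. Every date is a Thursday.
Each is the 2nd Thursday of its month.
2nd Thursday of April 2031: Apr 10 2031.
2nd Thursday of May 2031: May 8 2031.
June 2031 — 2nd Thursday is Jun 12 2031.

Jun 12 2031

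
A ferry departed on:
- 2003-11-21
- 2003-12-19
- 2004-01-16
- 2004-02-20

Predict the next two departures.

2004-03-19, 2004-04-16

These are Fridays at 28- or 35-day spacing (28, 28, 35).
The pattern: 3rd Friday of the month.
March 2004 — 3rd Friday is 2004-03-19.
3rd Friday of April 2004: 2004-04-16.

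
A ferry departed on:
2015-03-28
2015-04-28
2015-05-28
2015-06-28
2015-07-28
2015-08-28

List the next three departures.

Gaps: 31, 30, 31, 30, 31 days — not constant. Every event is on the 28th of the month.
Pattern: the 28th of each month.
Next: September 2015 → 2015-09-28.
October 2015: 2015-10-28.
Next: November 2015 → 2015-11-28.

2015-09-28, 2015-10-28, 2015-11-28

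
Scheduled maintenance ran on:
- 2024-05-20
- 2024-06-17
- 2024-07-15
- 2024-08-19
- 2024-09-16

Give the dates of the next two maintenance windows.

2024-10-21, 2024-11-18

Gaps: 28, 28, 35, 28 days — a mix of 28 and 35. Every date is a Monday.
Each is the 3rd Monday of its month.
3rd Monday of October 2024: 2024-10-21.
November 2024 — 3rd Monday is 2024-11-18.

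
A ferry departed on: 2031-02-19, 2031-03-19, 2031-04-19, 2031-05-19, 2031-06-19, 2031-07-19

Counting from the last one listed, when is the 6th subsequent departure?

The day-of-month is always 19 (28, 31, 30, 31, 30 days between events).
So this recurs on the 19th of each month.
August 2031: 2031-08-19.
September 2031: 2031-09-19.
October 2031: 2031-10-19.
November 2031: 2031-11-19.
Next: December 2031 → 2031-12-19.
Next: January 2032 → 2032-01-19.

2032-01-19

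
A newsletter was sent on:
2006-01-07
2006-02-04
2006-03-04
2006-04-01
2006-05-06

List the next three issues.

All dates are Saturdays, 28, 28, 28, 35 days apart.
Specifically, the 1st Saturday of each month.
June 2006 — 1st Saturday is 2006-06-03.
July 2006 — 1st Saturday is 2006-07-01.
August 2006 — 1st Saturday is 2006-08-05.

2006-06-03, 2006-07-01, 2006-08-05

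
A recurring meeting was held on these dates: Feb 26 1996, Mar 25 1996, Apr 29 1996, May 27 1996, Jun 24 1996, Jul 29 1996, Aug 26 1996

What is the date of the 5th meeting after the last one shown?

All Mondays; the gaps (28, 35, 28, 28, 35, 28) vary with month length.
This is the last Monday of each month.
Last Monday of September 1996: Sep 30 1996.
October 1996 ends with Monday Oct 28 1996.
November 1996 ends with Monday Nov 25 1996.
Last Monday of December 1996: Dec 30 1996.
January 1997 ends with Monday Jan 27 1997.

Jan 27 1997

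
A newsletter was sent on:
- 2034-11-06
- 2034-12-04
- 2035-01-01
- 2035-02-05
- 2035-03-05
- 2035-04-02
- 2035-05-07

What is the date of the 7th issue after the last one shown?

2035-12-03

Gaps: 28, 28, 35, 28, 28, 35 days — a mix of 28 and 35. Every date is a Monday.
Each is the 1st Monday of its month.
1st Monday of June 2035: 2035-06-04.
July 2035 — 1st Monday is 2035-07-02.
August 2035 — 1st Monday is 2035-08-06.
September 2035 — 1st Monday is 2035-09-03.
1st Monday of October 2035: 2035-10-01.
1st Monday of November 2035: 2035-11-05.
1st Monday of December 2035: 2035-12-03.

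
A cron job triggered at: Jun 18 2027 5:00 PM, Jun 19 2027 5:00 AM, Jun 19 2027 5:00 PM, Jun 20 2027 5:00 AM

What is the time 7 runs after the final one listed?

Jun 23 2027 5:00 PM

Spacing: 12, 12, 12 h — constant 12 h.
Jun 20 2027 5:00 AM + 12 h = Jun 20 2027 5:00 PM.
Jun 20 2027 5:00 PM + 12 h = Jun 21 2027 5:00 AM.
Jun 21 2027 5:00 AM + 12 h = Jun 21 2027 5:00 PM.
Jun 21 2027 5:00 PM + 12 h = Jun 22 2027 5:00 AM.
Jun 22 2027 5:00 AM + 12 h = Jun 22 2027 5:00 PM.
Jun 22 2027 5:00 PM + 12 h = Jun 23 2027 5:00 AM.
Jun 23 2027 5:00 AM + 12 h = Jun 23 2027 5:00 PM.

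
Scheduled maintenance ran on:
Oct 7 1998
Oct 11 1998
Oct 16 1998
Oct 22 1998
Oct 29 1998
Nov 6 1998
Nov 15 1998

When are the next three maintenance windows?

Nov 25 1998, Dec 6 1998, Dec 18 1998

Intervals are 4, 5, 6, 7, 8, 9 days — an arithmetic progression with common difference 1.
Next gap: 10 days. Nov 15 1998 + 10 days = Nov 25 1998.
Next gap: 11 days. Nov 25 1998 + 11 days = Dec 6 1998.
Next gap: 12 days. Dec 6 1998 + 12 days = Dec 18 1998.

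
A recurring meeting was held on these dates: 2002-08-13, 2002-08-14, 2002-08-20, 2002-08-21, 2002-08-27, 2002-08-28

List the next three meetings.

Gaps: 1, 6, 1, 6, 1 days — not constant, but cyclic with period 2.
The events fall on every Tuesday and Wednesday.
The following Tuesday is 2002-09-03.
The following Wednesday is 2002-09-04.
Next Tuesday: 2002-09-10.

2002-09-03, 2002-09-04, 2002-09-10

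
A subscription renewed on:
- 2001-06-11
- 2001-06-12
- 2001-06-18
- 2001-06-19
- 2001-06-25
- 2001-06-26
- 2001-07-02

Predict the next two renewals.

The gap pattern 1, 6, 1, 6, 1, 6 repeats every 2 events.
These are the Mondays and Tuesdays of each week.
Next Tuesday: 2001-07-03.
The following Monday is 2001-07-09.

2001-07-03, 2001-07-09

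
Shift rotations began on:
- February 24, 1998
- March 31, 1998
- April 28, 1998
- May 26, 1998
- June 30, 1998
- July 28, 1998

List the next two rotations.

All Tuesdays; the gaps (35, 28, 28, 35, 28) vary with month length.
This is the last Tuesday of each month.
August 1998 ends with Tuesday August 25, 1998.
September 1998 ends with Tuesday September 29, 1998.

August 25, 1998; September 29, 1998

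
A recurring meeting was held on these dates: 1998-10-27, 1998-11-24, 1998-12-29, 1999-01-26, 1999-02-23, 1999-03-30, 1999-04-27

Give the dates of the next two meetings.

Every date is a Tuesday; gaps 28, 35, 28, 28, 35, 28 days.
Each is the last Tuesday of its month (at least one falls on the 29th or later, ruling out '4th Tuesday').
May 1999 ends with Tuesday 1999-05-25.
June 1999 ends with Tuesday 1999-06-29.

1999-05-25, 1999-06-29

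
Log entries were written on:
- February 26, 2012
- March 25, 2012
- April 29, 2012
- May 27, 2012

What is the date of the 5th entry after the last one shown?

October 28, 2012

All Sundays; the gaps (28, 35, 28) vary with month length.
This is the last Sunday of each month.
June 2012 ends with Sunday June 24, 2012.
Last Sunday of July 2012: July 29, 2012.
Last Sunday of August 2012: August 26, 2012.
Last Sunday of September 2012: September 30, 2012.
October 2012 ends with Sunday October 28, 2012.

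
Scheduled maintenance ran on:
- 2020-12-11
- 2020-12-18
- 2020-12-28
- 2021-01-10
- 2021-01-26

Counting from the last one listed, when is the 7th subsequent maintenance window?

The spacing grows by 3 each time: 7, 10, 13, 16 days.
Next gap: 19 days. 2021-01-26 + 19 days = 2021-02-14.
Next gap: 22 days. 2021-02-14 + 22 days = 2021-03-08.
Next gap: 25 days. 2021-03-08 + 25 days = 2021-04-02.
Next gap: 28 days. 2021-04-02 + 28 days = 2021-04-30.
Next gap: 31 days. 2021-04-30 + 31 days = 2021-05-31.
Next gap: 34 days. 2021-05-31 + 34 days = 2021-07-04.
Next gap: 37 days. 2021-07-04 + 37 days = 2021-08-10.

2021-08-10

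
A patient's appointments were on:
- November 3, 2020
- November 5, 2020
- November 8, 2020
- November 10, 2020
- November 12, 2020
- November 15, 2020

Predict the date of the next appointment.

The gap pattern 2, 3, 2, 2, 3 repeats every 3 events.
These are the Tuesdays, Thursdays and Sundays of each week.
Next Tuesday: November 17, 2020.

November 17, 2020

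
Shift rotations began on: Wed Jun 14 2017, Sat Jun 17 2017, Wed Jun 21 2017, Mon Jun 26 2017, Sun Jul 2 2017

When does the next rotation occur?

Sun Jul 9 2017

The spacing grows by 1 each time: 3, 4, 5, 6 days.
Next gap: 7 days. Sun Jul 2 2017 + 7 days = Sun Jul 9 2017.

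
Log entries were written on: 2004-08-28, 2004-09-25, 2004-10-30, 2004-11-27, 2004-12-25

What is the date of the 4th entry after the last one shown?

2005-04-30

Every date is a Saturday; gaps 28, 35, 28, 28 days.
Each is the last Saturday of its month (at least one falls on the 29th or later, ruling out '4th Saturday').
January 2005 ends with Saturday 2005-01-29.
Last Saturday of February 2005: 2005-02-26.
Last Saturday of March 2005: 2005-03-26.
April 2005 ends with Saturday 2005-04-30.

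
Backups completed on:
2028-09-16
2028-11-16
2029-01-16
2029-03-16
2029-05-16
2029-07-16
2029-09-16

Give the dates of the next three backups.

2029-11-16, 2030-01-16, 2030-03-16

Gaps: 61, 61, 59, 61, 61, 62 days — not constant. Every event is on the 16th of the month.
Pattern: the 16th of every 2 months.
Next: November 2029 → 2029-11-16.
Next: January 2030 → 2030-01-16.
March 2030: 2030-03-16.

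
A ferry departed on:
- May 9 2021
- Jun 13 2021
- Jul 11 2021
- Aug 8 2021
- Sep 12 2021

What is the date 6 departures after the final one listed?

Gaps: 35, 28, 28, 35 days — a mix of 28 and 35. Every date is a Sunday.
Each is the 2nd Sunday of its month.
2nd Sunday of October 2021: Oct 10 2021.
2nd Sunday of November 2021: Nov 14 2021.
December 2021 — 2nd Sunday is Dec 12 2021.
2nd Sunday of January 2022: Jan 9 2022.
2nd Sunday of February 2022: Feb 13 2022.
2nd Sunday of March 2022: Mar 13 2022.

Mar 13 2022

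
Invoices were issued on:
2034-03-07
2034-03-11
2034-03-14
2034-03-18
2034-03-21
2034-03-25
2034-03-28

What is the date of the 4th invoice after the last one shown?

2034-04-11

Every event lands on a Tuesday or Saturday (gaps cycle 4, 3, 4, 3, 4, 3).
So the schedule is: every Tuesday and Saturday.
The following Saturday is 2034-04-01.
Next Tuesday: 2034-04-04.
The following Saturday is 2034-04-08.
The following Tuesday is 2034-04-11.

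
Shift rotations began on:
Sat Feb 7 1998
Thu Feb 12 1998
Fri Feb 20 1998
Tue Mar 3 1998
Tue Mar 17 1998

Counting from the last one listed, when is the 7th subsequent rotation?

The spacing grows by 3 each time: 5, 8, 11, 14 days.
Next gap: 17 days. Tue Mar 17 1998 + 17 days = Fri Apr 3 1998.
Next gap: 20 days. Fri Apr 3 1998 + 20 days = Thu Apr 23 1998.
Next gap: 23 days. Thu Apr 23 1998 + 23 days = Sat May 16 1998.
Next gap: 26 days. Sat May 16 1998 + 26 days = Thu Jun 11 1998.
Next gap: 29 days. Thu Jun 11 1998 + 29 days = Fri Jul 10 1998.
Next gap: 32 days. Fri Jul 10 1998 + 32 days = Tue Aug 11 1998.
Next gap: 35 days. Tue Aug 11 1998 + 35 days = Tue Sep 15 1998.

Tue Sep 15 1998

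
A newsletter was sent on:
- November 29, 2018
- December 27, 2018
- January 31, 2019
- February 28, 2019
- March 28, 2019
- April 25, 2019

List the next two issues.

All Thursdays; the gaps (28, 35, 28, 28, 28) vary with month length.
This is the last Thursday of each month.
Last Thursday of May 2019: May 30, 2019.
Last Thursday of June 2019: June 27, 2019.

May 30, 2019; June 27, 2019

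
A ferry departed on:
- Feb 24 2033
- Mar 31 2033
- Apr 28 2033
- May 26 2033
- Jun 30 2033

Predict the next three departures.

Every date is a Thursday; gaps 35, 28, 28, 35 days.
Each is the last Thursday of its month (at least one falls on the 29th or later, ruling out '4th Thursday').
Last Thursday of July 2033: Jul 28 2033.
Last Thursday of August 2033: Aug 25 2033.
Last Thursday of September 2033: Sep 29 2033.

Jul 28 2033, Aug 25 2033, Sep 29 2033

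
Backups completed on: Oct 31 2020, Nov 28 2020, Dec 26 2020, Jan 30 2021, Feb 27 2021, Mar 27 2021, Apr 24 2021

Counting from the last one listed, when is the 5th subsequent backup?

Sep 25 2021

All Saturdays; the gaps (28, 28, 35, 28, 28, 28) vary with month length.
This is the last Saturday of each month.
May 2021 ends with Saturday May 29 2021.
June 2021 ends with Saturday Jun 26 2021.
Last Saturday of July 2021: Jul 31 2021.
Last Saturday of August 2021: Aug 28 2021.
Last Saturday of September 2021: Sep 25 2021.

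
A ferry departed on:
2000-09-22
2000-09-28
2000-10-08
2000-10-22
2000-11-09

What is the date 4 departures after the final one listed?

2001-03-01

Intervals are 6, 10, 14, 18 days — an arithmetic progression with common difference 4.
Next gap: 22 days. 2000-11-09 + 22 days = 2000-12-01.
Next gap: 26 days. 2000-12-01 + 26 days = 2000-12-27.
Next gap: 30 days. 2000-12-27 + 30 days = 2001-01-26.
Next gap: 34 days. 2001-01-26 + 34 days = 2001-03-01.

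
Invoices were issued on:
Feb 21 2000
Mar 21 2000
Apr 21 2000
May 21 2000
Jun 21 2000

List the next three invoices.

Gaps: 29, 31, 30, 31 days — not constant. Every event is on the 21st of the month.
Pattern: the 21st of each month.
July 2000: Jul 21 2000.
Next: August 2000 → Aug 21 2000.
September 2000: Sep 21 2000.

Jul 21 2000, Aug 21 2000, Sep 21 2000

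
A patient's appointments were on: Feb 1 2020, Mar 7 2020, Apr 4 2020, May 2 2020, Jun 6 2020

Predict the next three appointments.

Jul 4 2020, Aug 1 2020, Sep 5 2020

Gaps: 35, 28, 28, 35 days — a mix of 28 and 35. Every date is a Saturday.
Each is the 1st Saturday of its month.
1st Saturday of July 2020: Jul 4 2020.
1st Saturday of August 2020: Aug 1 2020.
1st Saturday of September 2020: Sep 5 2020.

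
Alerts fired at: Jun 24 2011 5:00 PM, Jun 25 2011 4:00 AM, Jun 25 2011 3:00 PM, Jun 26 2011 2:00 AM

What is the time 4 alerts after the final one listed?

Jun 27 2011 10:00 PM

Spacing: 11, 11, 11 h — constant 11 h.
Jun 26 2011 2:00 AM + 11 h = Jun 26 2011 1:00 PM.
Jun 26 2011 1:00 PM + 11 h = Jun 27 2011 12:00 AM.
Jun 27 2011 12:00 AM + 11 h = Jun 27 2011 11:00 AM.
Jun 27 2011 11:00 AM + 11 h = Jun 27 2011 10:00 PM.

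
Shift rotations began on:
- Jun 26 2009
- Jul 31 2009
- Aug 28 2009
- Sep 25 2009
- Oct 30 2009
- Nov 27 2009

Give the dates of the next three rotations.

All Fridays; the gaps (35, 28, 28, 35, 28) vary with month length.
This is the last Friday of each month.
December 2009 ends with Friday Dec 25 2009.
Last Friday of January 2010: Jan 29 2010.
February 2010 ends with Friday Feb 26 2010.

Dec 25 2009, Jan 29 2010, Feb 26 2010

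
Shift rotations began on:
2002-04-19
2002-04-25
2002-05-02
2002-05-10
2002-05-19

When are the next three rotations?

Gaps: 6, 7, 8, 9 days — each gap is 1 larger than the previous one.
Next gap: 10 days. 2002-05-19 + 10 days = 2002-05-29.
Next gap: 11 days. 2002-05-29 + 11 days = 2002-06-09.
Next gap: 12 days. 2002-06-09 + 12 days = 2002-06-21.

2002-05-29, 2002-06-09, 2002-06-21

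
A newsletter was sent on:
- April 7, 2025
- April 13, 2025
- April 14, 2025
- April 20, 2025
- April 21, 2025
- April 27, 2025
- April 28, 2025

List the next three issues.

May 4, 2025; May 5, 2025; May 11, 2025

Gaps: 6, 1, 6, 1, 6, 1 days — not constant, but cyclic with period 2.
The events fall on every Monday and Sunday.
The following Sunday is May 4, 2025.
Next Monday: May 5, 2025.
Next Sunday: May 11, 2025.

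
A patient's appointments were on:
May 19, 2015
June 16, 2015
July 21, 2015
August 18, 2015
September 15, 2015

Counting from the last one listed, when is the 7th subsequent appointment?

All dates are Tuesdays, 28, 35, 28, 28 days apart.
Specifically, the 3rd Tuesday of each month.
October 2015 — 3rd Tuesday is October 20, 2015.
3rd Tuesday of November 2015: November 17, 2015.
December 2015 — 3rd Tuesday is December 15, 2015.
January 2016 — 3rd Tuesday is January 19, 2016.
February 2016 — 3rd Tuesday is February 16, 2016.
March 2016 — 3rd Tuesday is March 15, 2016.
3rd Tuesday of April 2016: April 19, 2016.

April 19, 2016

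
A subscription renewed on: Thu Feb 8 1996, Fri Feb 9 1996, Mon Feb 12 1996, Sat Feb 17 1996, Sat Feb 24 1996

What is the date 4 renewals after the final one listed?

Fri Apr 12 1996

Gaps: 1, 3, 5, 7 days — each gap is 2 larger than the previous one.
Next gap: 9 days. Sat Feb 24 1996 + 9 days = Mon Mar 4 1996.
Next gap: 11 days. Mon Mar 4 1996 + 11 days = Fri Mar 15 1996.
Next gap: 13 days. Fri Mar 15 1996 + 13 days = Thu Mar 28 1996.
Next gap: 15 days. Thu Mar 28 1996 + 15 days = Fri Apr 12 1996.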